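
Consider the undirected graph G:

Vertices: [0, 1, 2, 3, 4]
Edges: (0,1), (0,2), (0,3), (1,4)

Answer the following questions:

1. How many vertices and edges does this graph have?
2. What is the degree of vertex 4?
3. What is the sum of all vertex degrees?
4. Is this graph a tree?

Count: 5 vertices, 4 edges.
Vertex 4 has neighbors [1], degree = 1.
Handshaking lemma: 2 * 4 = 8.
A graph is a tree iff it is connected and has exactly n-1 edges. This graph is connected (all 5 vertices in one component) and has 5-1 = 4 edges. It is a tree.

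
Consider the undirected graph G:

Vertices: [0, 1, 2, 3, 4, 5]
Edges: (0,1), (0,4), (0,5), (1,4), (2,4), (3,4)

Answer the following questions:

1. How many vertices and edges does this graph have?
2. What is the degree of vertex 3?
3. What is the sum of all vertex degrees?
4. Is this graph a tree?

Count: 6 vertices, 6 edges.
Vertex 3 has neighbors [4], degree = 1.
Handshaking lemma: 2 * 6 = 12.
A tree on 6 vertices has 5 edges. This graph has 6 edges (1 extra). Not a tree.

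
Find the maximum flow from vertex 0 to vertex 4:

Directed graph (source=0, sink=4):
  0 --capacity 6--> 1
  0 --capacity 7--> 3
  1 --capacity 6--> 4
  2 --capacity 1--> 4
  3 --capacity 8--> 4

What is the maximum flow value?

Computing max flow:
  Flow on (0->1): 6/6
  Flow on (0->3): 7/7
  Flow on (1->4): 6/6
  Flow on (3->4): 7/8
Maximum flow = 13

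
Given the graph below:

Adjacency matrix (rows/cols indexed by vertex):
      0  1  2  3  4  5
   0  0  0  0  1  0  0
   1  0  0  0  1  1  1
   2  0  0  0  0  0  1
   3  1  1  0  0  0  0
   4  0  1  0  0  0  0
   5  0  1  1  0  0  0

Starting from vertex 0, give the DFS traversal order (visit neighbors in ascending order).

DFS from vertex 0 (neighbors processed in ascending order):
Visit order: 0, 3, 1, 4, 5, 2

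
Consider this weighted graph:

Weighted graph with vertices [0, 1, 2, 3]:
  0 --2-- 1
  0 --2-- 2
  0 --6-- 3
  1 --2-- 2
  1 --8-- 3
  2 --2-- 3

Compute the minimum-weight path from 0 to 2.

Using Dijkstra's algorithm from vertex 0:
Shortest path: 0 -> 2
Total weight: 2 = 2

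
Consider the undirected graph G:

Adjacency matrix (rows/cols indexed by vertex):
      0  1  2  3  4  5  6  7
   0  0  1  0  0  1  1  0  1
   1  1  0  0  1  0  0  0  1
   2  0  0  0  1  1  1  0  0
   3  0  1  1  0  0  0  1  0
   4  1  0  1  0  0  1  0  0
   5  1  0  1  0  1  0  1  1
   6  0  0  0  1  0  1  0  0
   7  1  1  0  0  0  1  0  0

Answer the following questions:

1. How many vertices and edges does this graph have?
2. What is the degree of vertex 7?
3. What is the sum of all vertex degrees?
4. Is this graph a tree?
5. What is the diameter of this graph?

Count: 8 vertices, 13 edges.
Vertex 7 has neighbors [0, 1, 5], degree = 3.
Handshaking lemma: 2 * 13 = 26.
A tree on 8 vertices has 7 edges. This graph has 13 edges (6 extra). Not a tree.
Diameter (longest shortest path) = 2.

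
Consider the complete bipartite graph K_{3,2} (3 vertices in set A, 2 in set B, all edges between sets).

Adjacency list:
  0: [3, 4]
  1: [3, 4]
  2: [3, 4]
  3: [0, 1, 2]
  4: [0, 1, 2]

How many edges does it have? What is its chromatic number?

K_{3,2} has 3 * 2 = 6 edges.
Bipartite graphs have chromatic number 2 (color each partition differently).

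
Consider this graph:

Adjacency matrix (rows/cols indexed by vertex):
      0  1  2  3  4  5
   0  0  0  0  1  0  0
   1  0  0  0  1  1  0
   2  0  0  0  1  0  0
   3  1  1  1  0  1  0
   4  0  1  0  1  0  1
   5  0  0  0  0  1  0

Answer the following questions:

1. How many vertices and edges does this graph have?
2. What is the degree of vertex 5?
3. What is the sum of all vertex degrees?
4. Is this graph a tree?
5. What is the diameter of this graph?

Count: 6 vertices, 6 edges.
Vertex 5 has neighbors [4], degree = 1.
Handshaking lemma: 2 * 6 = 12.
A tree on 6 vertices has 5 edges. This graph has 6 edges (1 extra). Not a tree.
Diameter (longest shortest path) = 3.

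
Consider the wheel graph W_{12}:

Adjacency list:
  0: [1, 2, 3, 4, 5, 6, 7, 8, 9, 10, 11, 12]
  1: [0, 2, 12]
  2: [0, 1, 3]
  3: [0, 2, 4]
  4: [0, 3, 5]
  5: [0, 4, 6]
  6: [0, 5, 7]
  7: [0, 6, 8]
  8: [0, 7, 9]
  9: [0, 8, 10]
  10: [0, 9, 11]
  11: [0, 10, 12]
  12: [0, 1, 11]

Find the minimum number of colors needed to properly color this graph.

W_{12} = C_{12} plus a hub adjacent to every cycle vertex.
The outer cycle needs 2 colors (even cycle); the hub is adjacent to all of them so needs a fresh color.
Chromatic number = 2 + 1 = 3.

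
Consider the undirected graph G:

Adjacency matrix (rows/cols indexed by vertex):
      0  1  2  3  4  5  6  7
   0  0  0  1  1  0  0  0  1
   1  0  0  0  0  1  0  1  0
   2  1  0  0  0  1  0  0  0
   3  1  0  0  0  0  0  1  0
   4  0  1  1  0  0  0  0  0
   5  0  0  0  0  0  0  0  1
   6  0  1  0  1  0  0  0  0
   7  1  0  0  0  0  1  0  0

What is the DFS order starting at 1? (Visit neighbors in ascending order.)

DFS from vertex 1 (neighbors processed in ascending order):
Visit order: 1, 4, 2, 0, 3, 6, 7, 5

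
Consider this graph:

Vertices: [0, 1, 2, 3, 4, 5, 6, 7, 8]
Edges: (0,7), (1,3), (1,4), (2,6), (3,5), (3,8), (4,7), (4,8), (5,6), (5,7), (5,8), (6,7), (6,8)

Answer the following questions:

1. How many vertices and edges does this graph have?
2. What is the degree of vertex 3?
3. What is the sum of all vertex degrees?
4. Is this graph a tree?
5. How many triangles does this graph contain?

Count: 9 vertices, 13 edges.
Vertex 3 has neighbors [1, 5, 8], degree = 3.
Handshaking lemma: 2 * 13 = 26.
A tree on 9 vertices has 8 edges. This graph has 13 edges (5 extra). Not a tree.
Number of triangles = 3.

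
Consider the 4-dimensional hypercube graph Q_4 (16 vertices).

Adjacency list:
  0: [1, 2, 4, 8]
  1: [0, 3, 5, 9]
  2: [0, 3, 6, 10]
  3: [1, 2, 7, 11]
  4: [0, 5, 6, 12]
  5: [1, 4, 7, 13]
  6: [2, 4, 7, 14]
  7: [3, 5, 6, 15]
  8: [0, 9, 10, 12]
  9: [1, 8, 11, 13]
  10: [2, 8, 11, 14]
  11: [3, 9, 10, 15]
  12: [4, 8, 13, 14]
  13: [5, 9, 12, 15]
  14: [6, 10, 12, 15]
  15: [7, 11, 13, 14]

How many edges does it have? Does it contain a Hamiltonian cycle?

Q_4 has 16 * 4 / 2 = 32 edges.
Q_4 (d >= 2) always has a Hamiltonian cycle: a 4-bit cyclic Gray code visits every vertex exactly once and returns to the start.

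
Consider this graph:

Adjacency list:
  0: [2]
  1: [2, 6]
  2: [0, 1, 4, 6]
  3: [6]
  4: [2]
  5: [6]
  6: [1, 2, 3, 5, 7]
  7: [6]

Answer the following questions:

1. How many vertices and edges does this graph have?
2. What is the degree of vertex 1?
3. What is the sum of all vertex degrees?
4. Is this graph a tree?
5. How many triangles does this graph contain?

Count: 8 vertices, 8 edges.
Vertex 1 has neighbors [2, 6], degree = 2.
Handshaking lemma: 2 * 8 = 16.
A tree on 8 vertices has 7 edges. This graph has 8 edges (1 extra). Not a tree.
Number of triangles = 1.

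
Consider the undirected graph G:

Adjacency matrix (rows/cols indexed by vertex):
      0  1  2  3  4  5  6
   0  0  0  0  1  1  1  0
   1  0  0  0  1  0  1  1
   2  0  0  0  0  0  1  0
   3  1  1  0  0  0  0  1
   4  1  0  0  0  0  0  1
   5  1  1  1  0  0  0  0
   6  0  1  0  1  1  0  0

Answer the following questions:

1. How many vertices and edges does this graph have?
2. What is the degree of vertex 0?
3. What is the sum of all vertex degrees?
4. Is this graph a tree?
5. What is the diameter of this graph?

Count: 7 vertices, 9 edges.
Vertex 0 has neighbors [3, 4, 5], degree = 3.
Handshaking lemma: 2 * 9 = 18.
A tree on 7 vertices has 6 edges. This graph has 9 edges (3 extra). Not a tree.
Diameter (longest shortest path) = 3.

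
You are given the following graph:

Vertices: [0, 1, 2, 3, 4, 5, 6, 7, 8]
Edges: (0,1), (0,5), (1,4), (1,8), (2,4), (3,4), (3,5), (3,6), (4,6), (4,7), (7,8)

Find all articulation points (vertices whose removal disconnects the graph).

An articulation point is a vertex whose removal disconnects the graph.
Articulation points: [4]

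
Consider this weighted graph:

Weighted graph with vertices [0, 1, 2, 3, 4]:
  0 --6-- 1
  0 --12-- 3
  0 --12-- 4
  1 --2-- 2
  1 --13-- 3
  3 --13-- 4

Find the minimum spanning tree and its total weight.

Applying Kruskal's algorithm (sort edges by weight, add if no cycle):
  Add (1,2) w=2
  Add (0,1) w=6
  Add (0,3) w=12
  Add (0,4) w=12
  Skip (1,3) w=13 (creates cycle)
  Skip (3,4) w=13 (creates cycle)
MST weight = 32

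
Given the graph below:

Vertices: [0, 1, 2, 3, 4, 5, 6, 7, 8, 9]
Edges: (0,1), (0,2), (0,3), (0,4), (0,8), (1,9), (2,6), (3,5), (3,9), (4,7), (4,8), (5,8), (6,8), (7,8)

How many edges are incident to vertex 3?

Vertex 3 has neighbors [0, 5, 9], so deg(3) = 3.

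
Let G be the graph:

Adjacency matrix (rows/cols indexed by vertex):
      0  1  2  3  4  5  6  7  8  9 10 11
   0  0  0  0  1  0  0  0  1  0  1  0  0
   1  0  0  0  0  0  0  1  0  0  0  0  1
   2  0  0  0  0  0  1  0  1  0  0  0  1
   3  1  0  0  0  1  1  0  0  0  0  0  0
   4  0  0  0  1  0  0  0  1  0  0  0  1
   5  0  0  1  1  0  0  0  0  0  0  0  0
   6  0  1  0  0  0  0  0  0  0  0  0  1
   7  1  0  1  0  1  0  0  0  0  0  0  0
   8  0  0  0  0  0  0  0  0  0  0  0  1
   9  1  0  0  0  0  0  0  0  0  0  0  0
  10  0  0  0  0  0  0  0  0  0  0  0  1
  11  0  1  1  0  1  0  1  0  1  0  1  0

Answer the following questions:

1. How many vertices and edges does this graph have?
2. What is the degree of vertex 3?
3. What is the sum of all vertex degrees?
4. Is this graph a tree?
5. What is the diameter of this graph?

Count: 12 vertices, 15 edges.
Vertex 3 has neighbors [0, 4, 5], degree = 3.
Handshaking lemma: 2 * 15 = 30.
A tree on 12 vertices has 11 edges. This graph has 15 edges (4 extra). Not a tree.
Diameter (longest shortest path) = 5.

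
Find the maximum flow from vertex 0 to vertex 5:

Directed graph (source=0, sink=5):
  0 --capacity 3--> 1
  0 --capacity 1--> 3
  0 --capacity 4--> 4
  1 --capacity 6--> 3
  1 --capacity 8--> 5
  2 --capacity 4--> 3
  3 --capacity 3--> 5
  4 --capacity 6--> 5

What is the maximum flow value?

Computing max flow:
  Flow on (0->1): 3/3
  Flow on (0->3): 1/1
  Flow on (0->4): 4/4
  Flow on (1->5): 3/8
  Flow on (3->5): 1/3
  Flow on (4->5): 4/6
Maximum flow = 8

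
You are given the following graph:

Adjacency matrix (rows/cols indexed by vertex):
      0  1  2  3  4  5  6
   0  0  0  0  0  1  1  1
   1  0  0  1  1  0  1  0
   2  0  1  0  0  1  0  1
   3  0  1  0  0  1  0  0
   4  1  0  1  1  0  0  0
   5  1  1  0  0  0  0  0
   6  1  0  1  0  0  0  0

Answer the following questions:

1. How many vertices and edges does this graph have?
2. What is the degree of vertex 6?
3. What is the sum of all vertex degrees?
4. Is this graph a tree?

Count: 7 vertices, 9 edges.
Vertex 6 has neighbors [0, 2], degree = 2.
Handshaking lemma: 2 * 9 = 18.
A tree on 7 vertices has 6 edges. This graph has 9 edges (3 extra). Not a tree.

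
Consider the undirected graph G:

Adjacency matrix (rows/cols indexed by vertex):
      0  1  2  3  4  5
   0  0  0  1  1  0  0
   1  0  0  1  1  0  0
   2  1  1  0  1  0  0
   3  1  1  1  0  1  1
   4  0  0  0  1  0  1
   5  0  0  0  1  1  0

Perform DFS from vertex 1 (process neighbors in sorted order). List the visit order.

DFS from vertex 1 (neighbors processed in ascending order):
Visit order: 1, 2, 0, 3, 4, 5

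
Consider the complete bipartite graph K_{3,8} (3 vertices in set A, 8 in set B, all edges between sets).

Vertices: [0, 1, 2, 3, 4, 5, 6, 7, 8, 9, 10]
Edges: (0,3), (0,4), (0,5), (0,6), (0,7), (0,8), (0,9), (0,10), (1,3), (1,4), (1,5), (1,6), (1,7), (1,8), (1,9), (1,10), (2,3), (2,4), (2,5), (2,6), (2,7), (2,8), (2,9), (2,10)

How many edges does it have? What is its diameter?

K_{3,8} has 3 * 8 = 24 edges.
Any vertex reaches any opposite-side vertex in 1 step; same-side vertices reach in 2 steps via any opposite-side vertex.
Diameter = 2.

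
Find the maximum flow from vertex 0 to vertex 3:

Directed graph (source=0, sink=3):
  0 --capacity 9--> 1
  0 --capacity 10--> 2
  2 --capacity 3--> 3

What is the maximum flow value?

Computing max flow:
  Flow on (0->2): 3/10
  Flow on (2->3): 3/3
Maximum flow = 3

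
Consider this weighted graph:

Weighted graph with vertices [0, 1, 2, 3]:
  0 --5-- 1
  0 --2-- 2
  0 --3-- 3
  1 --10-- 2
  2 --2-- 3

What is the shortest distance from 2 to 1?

Using Dijkstra's algorithm from vertex 2:
Shortest path: 2 -> 0 -> 1
Total weight: 2 + 5 = 7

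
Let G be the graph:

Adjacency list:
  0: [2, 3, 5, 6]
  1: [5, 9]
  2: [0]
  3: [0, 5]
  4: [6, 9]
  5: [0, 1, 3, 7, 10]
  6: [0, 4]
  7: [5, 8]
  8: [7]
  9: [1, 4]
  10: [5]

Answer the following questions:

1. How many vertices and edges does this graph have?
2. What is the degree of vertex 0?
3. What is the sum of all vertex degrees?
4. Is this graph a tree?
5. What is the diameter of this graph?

Count: 11 vertices, 12 edges.
Vertex 0 has neighbors [2, 3, 5, 6], degree = 4.
Handshaking lemma: 2 * 12 = 24.
A tree on 11 vertices has 10 edges. This graph has 12 edges (2 extra). Not a tree.
Diameter (longest shortest path) = 5.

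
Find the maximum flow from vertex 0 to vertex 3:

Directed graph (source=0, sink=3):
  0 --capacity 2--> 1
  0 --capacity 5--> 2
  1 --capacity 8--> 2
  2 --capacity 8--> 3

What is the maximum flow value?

Computing max flow:
  Flow on (0->1): 2/2
  Flow on (0->2): 5/5
  Flow on (1->2): 2/8
  Flow on (2->3): 7/8
Maximum flow = 7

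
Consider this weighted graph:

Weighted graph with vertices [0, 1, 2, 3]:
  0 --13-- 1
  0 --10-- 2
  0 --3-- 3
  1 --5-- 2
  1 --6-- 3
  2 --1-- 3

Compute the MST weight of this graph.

Applying Kruskal's algorithm (sort edges by weight, add if no cycle):
  Add (2,3) w=1
  Add (0,3) w=3
  Add (1,2) w=5
  Skip (1,3) w=6 (creates cycle)
  Skip (0,2) w=10 (creates cycle)
  Skip (0,1) w=13 (creates cycle)
MST weight = 9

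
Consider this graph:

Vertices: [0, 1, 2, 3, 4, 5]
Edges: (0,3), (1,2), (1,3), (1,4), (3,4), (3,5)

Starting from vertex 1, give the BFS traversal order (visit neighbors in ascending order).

BFS from vertex 1 (neighbors processed in ascending order):
Visit order: 1, 2, 3, 4, 0, 5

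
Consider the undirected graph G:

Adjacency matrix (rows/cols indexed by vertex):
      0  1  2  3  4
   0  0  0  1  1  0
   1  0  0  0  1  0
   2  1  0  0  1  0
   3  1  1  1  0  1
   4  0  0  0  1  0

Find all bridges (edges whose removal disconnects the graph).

A bridge is an edge whose removal increases the number of connected components.
Bridges found: (1,3), (3,4)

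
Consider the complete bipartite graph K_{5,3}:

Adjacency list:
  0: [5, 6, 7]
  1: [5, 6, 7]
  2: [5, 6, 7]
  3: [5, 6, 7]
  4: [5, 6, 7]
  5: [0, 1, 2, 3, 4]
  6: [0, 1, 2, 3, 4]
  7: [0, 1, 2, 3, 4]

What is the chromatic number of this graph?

K_{5,3} is bipartite: vertices split into two independent sets of size 5 and 3.
Color one set 0, the other 1. No adjacent vertices share a color.
Chromatic number = 2.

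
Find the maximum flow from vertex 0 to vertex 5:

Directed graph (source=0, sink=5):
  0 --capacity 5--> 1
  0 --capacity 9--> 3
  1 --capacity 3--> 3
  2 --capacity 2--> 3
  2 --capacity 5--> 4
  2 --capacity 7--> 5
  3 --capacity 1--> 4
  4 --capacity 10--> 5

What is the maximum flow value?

Computing max flow:
  Flow on (0->1): 1/5
  Flow on (1->3): 1/3
  Flow on (3->4): 1/1
  Flow on (4->5): 1/10
Maximum flow = 1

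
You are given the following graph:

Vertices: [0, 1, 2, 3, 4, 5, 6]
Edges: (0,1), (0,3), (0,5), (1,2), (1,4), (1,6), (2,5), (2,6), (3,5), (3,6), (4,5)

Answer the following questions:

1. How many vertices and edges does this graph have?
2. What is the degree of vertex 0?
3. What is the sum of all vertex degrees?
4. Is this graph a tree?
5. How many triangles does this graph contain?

Count: 7 vertices, 11 edges.
Vertex 0 has neighbors [1, 3, 5], degree = 3.
Handshaking lemma: 2 * 11 = 22.
A tree on 7 vertices has 6 edges. This graph has 11 edges (5 extra). Not a tree.
Number of triangles = 2.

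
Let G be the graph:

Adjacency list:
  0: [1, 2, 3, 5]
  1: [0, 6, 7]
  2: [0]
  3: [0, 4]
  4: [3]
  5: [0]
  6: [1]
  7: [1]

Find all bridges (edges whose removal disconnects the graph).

A bridge is an edge whose removal increases the number of connected components.
Bridges found: (0,1), (0,2), (0,3), (0,5), (1,6), (1,7), (3,4)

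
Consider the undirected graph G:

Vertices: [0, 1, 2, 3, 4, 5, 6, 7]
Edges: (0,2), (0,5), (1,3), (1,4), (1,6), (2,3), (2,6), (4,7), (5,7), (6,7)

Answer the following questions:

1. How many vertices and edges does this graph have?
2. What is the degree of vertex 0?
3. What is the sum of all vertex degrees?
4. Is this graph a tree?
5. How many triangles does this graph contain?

Count: 8 vertices, 10 edges.
Vertex 0 has neighbors [2, 5], degree = 2.
Handshaking lemma: 2 * 10 = 20.
A tree on 8 vertices has 7 edges. This graph has 10 edges (3 extra). Not a tree.
Number of triangles = 0.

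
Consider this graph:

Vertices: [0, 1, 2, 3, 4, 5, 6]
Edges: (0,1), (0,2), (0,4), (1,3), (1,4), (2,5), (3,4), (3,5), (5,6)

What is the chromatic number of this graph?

The graph has a maximum clique of size 3 (lower bound on chromatic number).
A valid 3-coloring: {0: 0, 1: 1, 2: 2, 3: 0, 4: 2, 5: 1, 6: 0}.
Chromatic number = 3.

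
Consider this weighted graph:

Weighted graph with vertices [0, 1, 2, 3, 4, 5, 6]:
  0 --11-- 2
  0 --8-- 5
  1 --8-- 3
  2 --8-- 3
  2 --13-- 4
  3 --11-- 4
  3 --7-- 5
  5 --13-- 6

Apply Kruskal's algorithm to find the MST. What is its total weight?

Applying Kruskal's algorithm (sort edges by weight, add if no cycle):
  Add (3,5) w=7
  Add (0,5) w=8
  Add (1,3) w=8
  Add (2,3) w=8
  Skip (0,2) w=11 (creates cycle)
  Add (3,4) w=11
  Skip (2,4) w=13 (creates cycle)
  Add (5,6) w=13
MST weight = 55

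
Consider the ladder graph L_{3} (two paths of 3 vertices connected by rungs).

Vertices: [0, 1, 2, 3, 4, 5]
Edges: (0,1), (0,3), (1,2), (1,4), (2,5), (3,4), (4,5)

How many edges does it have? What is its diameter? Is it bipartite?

Ladder graph L_{3}: 3 rungs + 2 * (3-1) path edges = 3 + 4 = 7 edges.
Diameter = 3.
Ladder graphs are bipartite (alternating coloring along each path).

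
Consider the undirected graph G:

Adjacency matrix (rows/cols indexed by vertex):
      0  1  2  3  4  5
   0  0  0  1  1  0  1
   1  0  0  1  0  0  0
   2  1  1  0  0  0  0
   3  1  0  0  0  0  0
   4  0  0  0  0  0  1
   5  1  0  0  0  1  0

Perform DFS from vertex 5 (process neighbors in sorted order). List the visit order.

DFS from vertex 5 (neighbors processed in ascending order):
Visit order: 5, 0, 2, 1, 3, 4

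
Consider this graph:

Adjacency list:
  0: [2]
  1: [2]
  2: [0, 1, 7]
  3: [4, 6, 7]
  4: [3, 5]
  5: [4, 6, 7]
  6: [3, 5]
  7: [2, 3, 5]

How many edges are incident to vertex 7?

Vertex 7 has neighbors [2, 3, 5], so deg(7) = 3.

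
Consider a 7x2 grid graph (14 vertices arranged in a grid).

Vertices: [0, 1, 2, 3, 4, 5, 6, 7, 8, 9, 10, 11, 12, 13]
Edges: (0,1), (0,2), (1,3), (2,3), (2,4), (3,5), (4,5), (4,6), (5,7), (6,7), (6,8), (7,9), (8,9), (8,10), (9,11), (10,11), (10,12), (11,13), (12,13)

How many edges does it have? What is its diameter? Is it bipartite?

A 7x2 grid has 12 vertical edges and 7 horizontal edges.
Total edges = 12 + 7 = 19.
Diameter = (7-1) + (2-1) = 7 (corner to opposite corner).
Grid graphs are bipartite (checkerboard coloring).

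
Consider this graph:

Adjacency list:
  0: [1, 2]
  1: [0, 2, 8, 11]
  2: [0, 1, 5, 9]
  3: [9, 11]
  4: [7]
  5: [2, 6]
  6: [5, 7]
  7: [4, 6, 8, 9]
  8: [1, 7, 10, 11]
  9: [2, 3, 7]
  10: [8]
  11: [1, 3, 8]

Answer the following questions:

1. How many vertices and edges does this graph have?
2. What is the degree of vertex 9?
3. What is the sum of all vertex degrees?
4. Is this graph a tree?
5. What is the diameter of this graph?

Count: 12 vertices, 16 edges.
Vertex 9 has neighbors [2, 3, 7], degree = 3.
Handshaking lemma: 2 * 16 = 32.
A tree on 12 vertices has 11 edges. This graph has 16 edges (5 extra). Not a tree.
Diameter (longest shortest path) = 4.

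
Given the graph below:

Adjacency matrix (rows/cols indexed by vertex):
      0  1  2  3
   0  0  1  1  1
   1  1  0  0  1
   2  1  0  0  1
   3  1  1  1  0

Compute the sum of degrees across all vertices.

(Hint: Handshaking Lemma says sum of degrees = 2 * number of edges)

Count edges: 5 edges.
By Handshaking Lemma: sum of degrees = 2 * 5 = 10.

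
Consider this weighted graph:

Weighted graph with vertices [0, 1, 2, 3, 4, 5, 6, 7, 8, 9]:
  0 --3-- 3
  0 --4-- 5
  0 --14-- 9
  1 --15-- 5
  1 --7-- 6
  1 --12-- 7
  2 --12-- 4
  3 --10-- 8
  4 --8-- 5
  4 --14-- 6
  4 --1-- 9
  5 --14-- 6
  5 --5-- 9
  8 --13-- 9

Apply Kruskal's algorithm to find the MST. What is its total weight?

Applying Kruskal's algorithm (sort edges by weight, add if no cycle):
  Add (4,9) w=1
  Add (0,3) w=3
  Add (0,5) w=4
  Add (5,9) w=5
  Add (1,6) w=7
  Skip (4,5) w=8 (creates cycle)
  Add (3,8) w=10
  Add (1,7) w=12
  Add (2,4) w=12
  Skip (8,9) w=13 (creates cycle)
  Skip (0,9) w=14 (creates cycle)
  Add (4,6) w=14
  Skip (5,6) w=14 (creates cycle)
  Skip (1,5) w=15 (creates cycle)
MST weight = 68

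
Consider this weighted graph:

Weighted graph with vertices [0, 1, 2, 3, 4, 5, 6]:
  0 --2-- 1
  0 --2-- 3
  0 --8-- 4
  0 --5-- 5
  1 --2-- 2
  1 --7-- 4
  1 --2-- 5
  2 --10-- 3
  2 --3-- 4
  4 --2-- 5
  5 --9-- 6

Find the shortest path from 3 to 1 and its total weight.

Using Dijkstra's algorithm from vertex 3:
Shortest path: 3 -> 0 -> 1
Total weight: 2 + 2 = 4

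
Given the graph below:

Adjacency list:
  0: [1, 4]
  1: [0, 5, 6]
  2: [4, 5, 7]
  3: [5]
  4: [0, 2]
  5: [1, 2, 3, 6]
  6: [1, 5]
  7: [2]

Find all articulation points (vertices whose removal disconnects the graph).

An articulation point is a vertex whose removal disconnects the graph.
Articulation points: [2, 5]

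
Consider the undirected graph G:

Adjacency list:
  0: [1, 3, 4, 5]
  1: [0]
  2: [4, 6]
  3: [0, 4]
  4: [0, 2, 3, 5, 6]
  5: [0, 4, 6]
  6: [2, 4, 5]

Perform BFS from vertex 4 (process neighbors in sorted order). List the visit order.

BFS from vertex 4 (neighbors processed in ascending order):
Visit order: 4, 0, 2, 3, 5, 6, 1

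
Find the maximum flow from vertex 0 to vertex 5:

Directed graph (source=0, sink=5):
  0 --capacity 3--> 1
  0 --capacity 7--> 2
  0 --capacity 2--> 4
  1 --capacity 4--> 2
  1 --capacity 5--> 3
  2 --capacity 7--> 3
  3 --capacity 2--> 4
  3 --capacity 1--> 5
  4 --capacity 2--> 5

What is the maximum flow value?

Computing max flow:
  Flow on (0->2): 3/7
  Flow on (2->3): 3/7
  Flow on (3->4): 2/2
  Flow on (3->5): 1/1
  Flow on (4->5): 2/2
Maximum flow = 3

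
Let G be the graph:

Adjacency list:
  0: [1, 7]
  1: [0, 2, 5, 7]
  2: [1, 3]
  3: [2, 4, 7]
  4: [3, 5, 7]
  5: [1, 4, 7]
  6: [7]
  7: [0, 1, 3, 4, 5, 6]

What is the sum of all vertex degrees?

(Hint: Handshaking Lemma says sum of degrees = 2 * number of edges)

Count edges: 12 edges.
By Handshaking Lemma: sum of degrees = 2 * 12 = 24.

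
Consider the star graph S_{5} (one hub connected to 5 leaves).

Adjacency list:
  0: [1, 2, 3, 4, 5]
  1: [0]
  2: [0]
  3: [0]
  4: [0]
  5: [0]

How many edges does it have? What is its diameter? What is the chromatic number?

Star graph S_{5}: the hub connects to all 5 leaves.
Edges = 5.
Diameter = 2 (any leaf to hub is 1, leaf to leaf through hub is 2).
Star graphs are bipartite (hub vs leaves), so chromatic number = 2.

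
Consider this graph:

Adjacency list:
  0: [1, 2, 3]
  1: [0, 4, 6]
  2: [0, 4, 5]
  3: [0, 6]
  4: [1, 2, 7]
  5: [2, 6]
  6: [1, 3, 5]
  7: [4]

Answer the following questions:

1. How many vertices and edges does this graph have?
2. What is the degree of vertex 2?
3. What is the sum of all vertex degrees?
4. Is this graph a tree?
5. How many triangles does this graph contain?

Count: 8 vertices, 10 edges.
Vertex 2 has neighbors [0, 4, 5], degree = 3.
Handshaking lemma: 2 * 10 = 20.
A tree on 8 vertices has 7 edges. This graph has 10 edges (3 extra). Not a tree.
Number of triangles = 0.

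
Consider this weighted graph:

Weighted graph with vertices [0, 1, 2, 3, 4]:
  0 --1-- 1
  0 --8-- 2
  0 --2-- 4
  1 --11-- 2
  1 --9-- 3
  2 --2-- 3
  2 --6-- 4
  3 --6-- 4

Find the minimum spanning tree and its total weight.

Applying Kruskal's algorithm (sort edges by weight, add if no cycle):
  Add (0,1) w=1
  Add (0,4) w=2
  Add (2,3) w=2
  Add (2,4) w=6
  Skip (3,4) w=6 (creates cycle)
  Skip (0,2) w=8 (creates cycle)
  Skip (1,3) w=9 (creates cycle)
  Skip (1,2) w=11 (creates cycle)
MST weight = 11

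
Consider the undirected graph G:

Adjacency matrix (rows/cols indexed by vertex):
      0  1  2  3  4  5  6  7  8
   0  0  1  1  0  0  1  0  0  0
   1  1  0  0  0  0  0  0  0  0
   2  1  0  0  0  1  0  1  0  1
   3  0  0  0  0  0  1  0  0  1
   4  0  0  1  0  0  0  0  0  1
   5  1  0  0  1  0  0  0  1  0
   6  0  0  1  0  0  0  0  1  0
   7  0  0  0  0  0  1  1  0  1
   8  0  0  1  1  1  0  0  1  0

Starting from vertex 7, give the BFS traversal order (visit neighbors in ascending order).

BFS from vertex 7 (neighbors processed in ascending order):
Visit order: 7, 5, 6, 8, 0, 3, 2, 4, 1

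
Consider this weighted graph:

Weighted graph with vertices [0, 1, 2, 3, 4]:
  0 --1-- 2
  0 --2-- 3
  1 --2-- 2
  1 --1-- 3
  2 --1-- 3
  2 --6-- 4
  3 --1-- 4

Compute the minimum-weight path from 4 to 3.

Using Dijkstra's algorithm from vertex 4:
Shortest path: 4 -> 3
Total weight: 1 = 1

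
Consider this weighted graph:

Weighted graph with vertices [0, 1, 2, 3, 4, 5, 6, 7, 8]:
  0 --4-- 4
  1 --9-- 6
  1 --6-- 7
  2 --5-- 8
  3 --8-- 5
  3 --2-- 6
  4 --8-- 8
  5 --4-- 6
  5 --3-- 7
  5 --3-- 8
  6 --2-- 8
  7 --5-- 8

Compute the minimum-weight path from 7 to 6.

Using Dijkstra's algorithm from vertex 7:
Shortest path: 7 -> 5 -> 6
Total weight: 3 + 4 = 7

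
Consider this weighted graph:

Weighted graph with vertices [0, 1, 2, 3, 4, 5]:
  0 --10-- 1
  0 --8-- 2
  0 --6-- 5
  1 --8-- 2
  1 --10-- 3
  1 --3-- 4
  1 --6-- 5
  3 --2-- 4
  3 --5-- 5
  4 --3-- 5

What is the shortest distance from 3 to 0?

Using Dijkstra's algorithm from vertex 3:
Shortest path: 3 -> 5 -> 0
Total weight: 5 + 6 = 11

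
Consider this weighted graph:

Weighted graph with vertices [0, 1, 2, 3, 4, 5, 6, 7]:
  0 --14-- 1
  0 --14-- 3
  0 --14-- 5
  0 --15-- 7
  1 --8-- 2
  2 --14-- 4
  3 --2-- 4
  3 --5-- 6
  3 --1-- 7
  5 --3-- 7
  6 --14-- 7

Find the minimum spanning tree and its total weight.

Applying Kruskal's algorithm (sort edges by weight, add if no cycle):
  Add (3,7) w=1
  Add (3,4) w=2
  Add (5,7) w=3
  Add (3,6) w=5
  Add (1,2) w=8
  Add (0,3) w=14
  Skip (0,5) w=14 (creates cycle)
  Add (0,1) w=14
  Skip (2,4) w=14 (creates cycle)
  Skip (6,7) w=14 (creates cycle)
  Skip (0,7) w=15 (creates cycle)
MST weight = 47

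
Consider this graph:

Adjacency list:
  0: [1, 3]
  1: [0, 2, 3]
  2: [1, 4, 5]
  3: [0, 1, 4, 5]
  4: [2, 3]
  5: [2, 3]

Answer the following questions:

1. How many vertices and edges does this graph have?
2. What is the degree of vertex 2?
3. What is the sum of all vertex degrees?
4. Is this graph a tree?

Count: 6 vertices, 8 edges.
Vertex 2 has neighbors [1, 4, 5], degree = 3.
Handshaking lemma: 2 * 8 = 16.
A tree on 6 vertices has 5 edges. This graph has 8 edges (3 extra). Not a tree.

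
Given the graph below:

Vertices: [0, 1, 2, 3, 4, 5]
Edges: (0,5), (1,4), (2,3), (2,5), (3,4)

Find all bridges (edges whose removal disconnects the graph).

A bridge is an edge whose removal increases the number of connected components.
Bridges found: (0,5), (1,4), (2,3), (2,5), (3,4)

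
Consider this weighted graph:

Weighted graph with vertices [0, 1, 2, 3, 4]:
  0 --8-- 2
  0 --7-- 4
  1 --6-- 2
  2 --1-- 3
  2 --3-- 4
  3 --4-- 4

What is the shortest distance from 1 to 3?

Using Dijkstra's algorithm from vertex 1:
Shortest path: 1 -> 2 -> 3
Total weight: 6 + 1 = 7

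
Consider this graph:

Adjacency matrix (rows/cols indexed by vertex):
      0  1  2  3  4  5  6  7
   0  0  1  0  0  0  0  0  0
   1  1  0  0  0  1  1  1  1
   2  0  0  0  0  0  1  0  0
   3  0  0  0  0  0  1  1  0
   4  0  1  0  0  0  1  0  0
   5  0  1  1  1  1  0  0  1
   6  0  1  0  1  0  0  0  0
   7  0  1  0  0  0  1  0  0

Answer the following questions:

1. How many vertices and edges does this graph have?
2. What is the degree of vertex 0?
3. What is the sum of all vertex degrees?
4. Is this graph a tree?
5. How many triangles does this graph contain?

Count: 8 vertices, 10 edges.
Vertex 0 has neighbors [1], degree = 1.
Handshaking lemma: 2 * 10 = 20.
A tree on 8 vertices has 7 edges. This graph has 10 edges (3 extra). Not a tree.
Number of triangles = 2.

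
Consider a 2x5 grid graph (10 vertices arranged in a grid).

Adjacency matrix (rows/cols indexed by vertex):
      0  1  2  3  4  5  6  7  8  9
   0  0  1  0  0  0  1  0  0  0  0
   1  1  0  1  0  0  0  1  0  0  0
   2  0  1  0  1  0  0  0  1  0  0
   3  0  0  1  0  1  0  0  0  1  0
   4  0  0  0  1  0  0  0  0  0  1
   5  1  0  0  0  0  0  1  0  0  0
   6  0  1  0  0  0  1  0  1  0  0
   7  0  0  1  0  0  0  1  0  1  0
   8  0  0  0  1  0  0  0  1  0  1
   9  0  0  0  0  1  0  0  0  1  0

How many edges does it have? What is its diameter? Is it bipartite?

A 2x5 grid has 5 vertical edges and 8 horizontal edges.
Total edges = 5 + 8 = 13.
Diameter = (2-1) + (5-1) = 5 (corner to opposite corner).
Grid graphs are bipartite (checkerboard coloring).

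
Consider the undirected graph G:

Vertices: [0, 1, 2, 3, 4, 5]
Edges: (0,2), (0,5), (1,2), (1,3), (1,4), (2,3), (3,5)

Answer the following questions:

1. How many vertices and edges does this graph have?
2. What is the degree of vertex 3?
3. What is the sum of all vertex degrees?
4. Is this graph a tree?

Count: 6 vertices, 7 edges.
Vertex 3 has neighbors [1, 2, 5], degree = 3.
Handshaking lemma: 2 * 7 = 14.
A tree on 6 vertices has 5 edges. This graph has 7 edges (2 extra). Not a tree.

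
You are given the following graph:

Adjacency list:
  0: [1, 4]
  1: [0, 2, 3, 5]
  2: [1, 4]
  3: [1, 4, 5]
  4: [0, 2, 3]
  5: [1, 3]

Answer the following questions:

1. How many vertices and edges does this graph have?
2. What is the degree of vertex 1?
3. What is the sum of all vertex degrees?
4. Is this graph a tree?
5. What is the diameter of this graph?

Count: 6 vertices, 8 edges.
Vertex 1 has neighbors [0, 2, 3, 5], degree = 4.
Handshaking lemma: 2 * 8 = 16.
A tree on 6 vertices has 5 edges. This graph has 8 edges (3 extra). Not a tree.
Diameter (longest shortest path) = 2.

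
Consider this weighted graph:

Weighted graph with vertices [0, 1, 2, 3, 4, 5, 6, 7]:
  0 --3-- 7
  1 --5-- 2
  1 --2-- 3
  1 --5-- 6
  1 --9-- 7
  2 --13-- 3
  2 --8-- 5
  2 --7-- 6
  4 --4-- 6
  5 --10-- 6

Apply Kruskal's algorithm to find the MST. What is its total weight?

Applying Kruskal's algorithm (sort edges by weight, add if no cycle):
  Add (1,3) w=2
  Add (0,7) w=3
  Add (4,6) w=4
  Add (1,2) w=5
  Add (1,6) w=5
  Skip (2,6) w=7 (creates cycle)
  Add (2,5) w=8
  Add (1,7) w=9
  Skip (5,6) w=10 (creates cycle)
  Skip (2,3) w=13 (creates cycle)
MST weight = 36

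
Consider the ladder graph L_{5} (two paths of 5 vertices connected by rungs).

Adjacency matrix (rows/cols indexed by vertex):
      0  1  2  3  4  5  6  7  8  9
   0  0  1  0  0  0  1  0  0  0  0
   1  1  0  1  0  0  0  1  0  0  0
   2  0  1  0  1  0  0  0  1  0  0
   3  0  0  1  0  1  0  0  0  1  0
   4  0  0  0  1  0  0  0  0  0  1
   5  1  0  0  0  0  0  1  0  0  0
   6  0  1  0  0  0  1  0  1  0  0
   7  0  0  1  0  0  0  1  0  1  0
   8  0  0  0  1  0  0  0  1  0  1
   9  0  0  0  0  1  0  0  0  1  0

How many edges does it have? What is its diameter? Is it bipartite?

Ladder graph L_{5}: 5 rungs + 2 * (5-1) path edges = 5 + 8 = 13 edges.
Diameter = 5.
Ladder graphs are bipartite (alternating coloring along each path).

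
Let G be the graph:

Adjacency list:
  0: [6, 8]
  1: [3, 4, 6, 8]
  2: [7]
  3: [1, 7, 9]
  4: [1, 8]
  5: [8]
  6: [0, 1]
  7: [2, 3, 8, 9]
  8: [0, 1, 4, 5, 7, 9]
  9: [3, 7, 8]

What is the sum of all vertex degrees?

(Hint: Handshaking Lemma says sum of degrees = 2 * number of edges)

Count edges: 14 edges.
By Handshaking Lemma: sum of degrees = 2 * 14 = 28.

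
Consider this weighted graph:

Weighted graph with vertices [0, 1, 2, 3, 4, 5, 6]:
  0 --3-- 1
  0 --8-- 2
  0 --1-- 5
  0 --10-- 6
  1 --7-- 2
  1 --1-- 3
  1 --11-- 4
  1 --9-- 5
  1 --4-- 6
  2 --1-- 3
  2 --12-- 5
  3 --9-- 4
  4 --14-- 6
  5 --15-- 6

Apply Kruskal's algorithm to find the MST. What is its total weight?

Applying Kruskal's algorithm (sort edges by weight, add if no cycle):
  Add (0,5) w=1
  Add (1,3) w=1
  Add (2,3) w=1
  Add (0,1) w=3
  Add (1,6) w=4
  Skip (1,2) w=7 (creates cycle)
  Skip (0,2) w=8 (creates cycle)
  Skip (1,5) w=9 (creates cycle)
  Add (3,4) w=9
  Skip (0,6) w=10 (creates cycle)
  Skip (1,4) w=11 (creates cycle)
  Skip (2,5) w=12 (creates cycle)
  Skip (4,6) w=14 (creates cycle)
  Skip (5,6) w=15 (creates cycle)
MST weight = 19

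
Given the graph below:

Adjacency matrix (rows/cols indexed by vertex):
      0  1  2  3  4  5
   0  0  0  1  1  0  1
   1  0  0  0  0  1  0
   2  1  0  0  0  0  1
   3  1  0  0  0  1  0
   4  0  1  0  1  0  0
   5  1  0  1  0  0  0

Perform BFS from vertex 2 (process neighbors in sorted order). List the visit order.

BFS from vertex 2 (neighbors processed in ascending order):
Visit order: 2, 0, 5, 3, 4, 1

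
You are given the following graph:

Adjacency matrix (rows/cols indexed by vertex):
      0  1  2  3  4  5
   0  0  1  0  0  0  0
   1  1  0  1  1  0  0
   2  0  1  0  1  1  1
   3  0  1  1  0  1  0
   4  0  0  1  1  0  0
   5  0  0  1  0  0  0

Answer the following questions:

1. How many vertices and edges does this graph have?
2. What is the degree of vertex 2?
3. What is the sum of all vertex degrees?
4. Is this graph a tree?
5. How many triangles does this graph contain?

Count: 6 vertices, 7 edges.
Vertex 2 has neighbors [1, 3, 4, 5], degree = 4.
Handshaking lemma: 2 * 7 = 14.
A tree on 6 vertices has 5 edges. This graph has 7 edges (2 extra). Not a tree.
Number of triangles = 2.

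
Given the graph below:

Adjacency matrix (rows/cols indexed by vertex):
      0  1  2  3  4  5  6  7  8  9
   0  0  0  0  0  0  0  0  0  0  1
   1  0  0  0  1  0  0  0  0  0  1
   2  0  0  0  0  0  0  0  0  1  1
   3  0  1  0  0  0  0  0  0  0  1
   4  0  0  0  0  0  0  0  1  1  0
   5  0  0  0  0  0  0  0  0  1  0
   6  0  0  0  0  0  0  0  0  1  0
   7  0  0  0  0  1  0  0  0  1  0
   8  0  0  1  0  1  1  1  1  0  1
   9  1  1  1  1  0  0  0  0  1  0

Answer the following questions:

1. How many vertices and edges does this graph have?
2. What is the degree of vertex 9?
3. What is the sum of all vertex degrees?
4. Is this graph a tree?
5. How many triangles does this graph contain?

Count: 10 vertices, 12 edges.
Vertex 9 has neighbors [0, 1, 2, 3, 8], degree = 5.
Handshaking lemma: 2 * 12 = 24.
A tree on 10 vertices has 9 edges. This graph has 12 edges (3 extra). Not a tree.
Number of triangles = 3.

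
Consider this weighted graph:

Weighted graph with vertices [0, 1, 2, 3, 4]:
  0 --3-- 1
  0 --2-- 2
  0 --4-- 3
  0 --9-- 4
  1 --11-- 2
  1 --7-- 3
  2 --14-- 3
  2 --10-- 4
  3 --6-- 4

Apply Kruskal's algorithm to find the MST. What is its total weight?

Applying Kruskal's algorithm (sort edges by weight, add if no cycle):
  Add (0,2) w=2
  Add (0,1) w=3
  Add (0,3) w=4
  Add (3,4) w=6
  Skip (1,3) w=7 (creates cycle)
  Skip (0,4) w=9 (creates cycle)
  Skip (2,4) w=10 (creates cycle)
  Skip (1,2) w=11 (creates cycle)
  Skip (2,3) w=14 (creates cycle)
MST weight = 15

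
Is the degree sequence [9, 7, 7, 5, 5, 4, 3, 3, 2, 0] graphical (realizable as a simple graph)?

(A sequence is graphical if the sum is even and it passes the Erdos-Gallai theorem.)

Sum of degrees = 45. Sum is odd, so the sequence is NOT graphical.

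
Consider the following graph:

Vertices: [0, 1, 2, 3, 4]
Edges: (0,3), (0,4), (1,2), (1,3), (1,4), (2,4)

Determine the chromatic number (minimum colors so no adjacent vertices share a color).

The graph has a maximum clique of size 3 (lower bound on chromatic number).
A valid 3-coloring: {0: 0, 1: 0, 2: 2, 3: 1, 4: 1}.
Chromatic number = 3.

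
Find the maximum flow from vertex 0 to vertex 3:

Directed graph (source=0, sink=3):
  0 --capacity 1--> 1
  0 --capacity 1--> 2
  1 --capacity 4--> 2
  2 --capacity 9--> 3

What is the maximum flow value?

Computing max flow:
  Flow on (0->1): 1/1
  Flow on (0->2): 1/1
  Flow on (1->2): 1/4
  Flow on (2->3): 2/9
Maximum flow = 2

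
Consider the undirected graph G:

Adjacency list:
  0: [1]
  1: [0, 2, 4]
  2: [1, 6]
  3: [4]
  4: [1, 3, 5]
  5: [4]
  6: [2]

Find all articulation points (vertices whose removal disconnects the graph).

An articulation point is a vertex whose removal disconnects the graph.
Articulation points: [1, 2, 4]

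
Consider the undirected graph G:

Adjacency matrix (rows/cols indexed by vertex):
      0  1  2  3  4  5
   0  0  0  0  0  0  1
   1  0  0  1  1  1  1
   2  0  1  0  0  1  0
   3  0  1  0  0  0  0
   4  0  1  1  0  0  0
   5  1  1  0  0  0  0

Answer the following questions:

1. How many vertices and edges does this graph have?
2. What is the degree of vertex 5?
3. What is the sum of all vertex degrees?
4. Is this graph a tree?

Count: 6 vertices, 6 edges.
Vertex 5 has neighbors [0, 1], degree = 2.
Handshaking lemma: 2 * 6 = 12.
A tree on 6 vertices has 5 edges. This graph has 6 edges (1 extra). Not a tree.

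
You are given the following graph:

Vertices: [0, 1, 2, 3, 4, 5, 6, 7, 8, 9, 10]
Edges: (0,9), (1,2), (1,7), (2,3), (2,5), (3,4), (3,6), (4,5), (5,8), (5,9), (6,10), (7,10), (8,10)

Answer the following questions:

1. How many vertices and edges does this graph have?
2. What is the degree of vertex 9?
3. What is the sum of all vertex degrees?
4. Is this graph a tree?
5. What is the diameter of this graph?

Count: 11 vertices, 13 edges.
Vertex 9 has neighbors [0, 5], degree = 2.
Handshaking lemma: 2 * 13 = 26.
A tree on 11 vertices has 10 edges. This graph has 13 edges (3 extra). Not a tree.
Diameter (longest shortest path) = 5.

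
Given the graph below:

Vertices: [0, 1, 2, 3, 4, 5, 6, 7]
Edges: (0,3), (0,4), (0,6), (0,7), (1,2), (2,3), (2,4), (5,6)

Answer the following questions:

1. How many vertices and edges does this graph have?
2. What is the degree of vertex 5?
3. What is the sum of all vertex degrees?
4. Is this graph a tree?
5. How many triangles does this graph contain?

Count: 8 vertices, 8 edges.
Vertex 5 has neighbors [6], degree = 1.
Handshaking lemma: 2 * 8 = 16.
A tree on 8 vertices has 7 edges. This graph has 8 edges (1 extra). Not a tree.
Number of triangles = 0.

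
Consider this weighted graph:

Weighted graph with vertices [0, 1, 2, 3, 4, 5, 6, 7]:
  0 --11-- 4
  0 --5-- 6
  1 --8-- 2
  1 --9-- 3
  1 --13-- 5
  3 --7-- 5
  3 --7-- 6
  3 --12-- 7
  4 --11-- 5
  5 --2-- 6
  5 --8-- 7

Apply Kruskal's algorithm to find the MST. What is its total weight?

Applying Kruskal's algorithm (sort edges by weight, add if no cycle):
  Add (5,6) w=2
  Add (0,6) w=5
  Add (3,6) w=7
  Skip (3,5) w=7 (creates cycle)
  Add (1,2) w=8
  Add (5,7) w=8
  Add (1,3) w=9
  Add (0,4) w=11
  Skip (4,5) w=11 (creates cycle)
  Skip (3,7) w=12 (creates cycle)
  Skip (1,5) w=13 (creates cycle)
MST weight = 50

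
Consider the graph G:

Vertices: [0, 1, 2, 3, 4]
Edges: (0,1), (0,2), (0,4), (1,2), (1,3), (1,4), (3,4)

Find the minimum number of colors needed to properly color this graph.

The graph has a maximum clique of size 3 (lower bound on chromatic number).
A valid 3-coloring: {0: 1, 1: 0, 2: 2, 3: 1, 4: 2}.
Chromatic number = 3.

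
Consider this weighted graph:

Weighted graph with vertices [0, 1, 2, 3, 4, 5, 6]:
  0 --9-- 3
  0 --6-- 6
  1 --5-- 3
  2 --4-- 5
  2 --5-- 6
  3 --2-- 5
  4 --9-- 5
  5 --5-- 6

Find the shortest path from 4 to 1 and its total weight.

Using Dijkstra's algorithm from vertex 4:
Shortest path: 4 -> 5 -> 3 -> 1
Total weight: 9 + 2 + 5 = 16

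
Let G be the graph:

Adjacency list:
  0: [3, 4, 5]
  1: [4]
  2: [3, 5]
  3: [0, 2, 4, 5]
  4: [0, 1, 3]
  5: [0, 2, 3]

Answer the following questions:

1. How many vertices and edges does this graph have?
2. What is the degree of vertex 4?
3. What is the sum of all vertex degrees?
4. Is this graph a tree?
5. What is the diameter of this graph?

Count: 6 vertices, 8 edges.
Vertex 4 has neighbors [0, 1, 3], degree = 3.
Handshaking lemma: 2 * 8 = 16.
A tree on 6 vertices has 5 edges. This graph has 8 edges (3 extra). Not a tree.
Diameter (longest shortest path) = 3.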